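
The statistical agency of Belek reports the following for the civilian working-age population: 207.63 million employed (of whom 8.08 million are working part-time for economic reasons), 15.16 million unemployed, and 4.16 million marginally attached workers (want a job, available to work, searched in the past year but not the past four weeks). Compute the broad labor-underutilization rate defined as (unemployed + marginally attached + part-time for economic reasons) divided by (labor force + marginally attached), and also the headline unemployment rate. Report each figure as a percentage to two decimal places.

Labor force = 207.63 + 15.16 = 222.79 million.
Numerator = 15.16 + 4.16 + 8.08 = 27.40 million.
Denominator = 222.79 + 4.16 = 226.95 million.
Broad rate = 27.40 / 226.95 = 12.07%.
Headline unemployment rate = 15.16 / 222.79 = 6.80%.

Broad underutilization rate ≈ 12.07%; headline unemployment rate ≈ 6.80%.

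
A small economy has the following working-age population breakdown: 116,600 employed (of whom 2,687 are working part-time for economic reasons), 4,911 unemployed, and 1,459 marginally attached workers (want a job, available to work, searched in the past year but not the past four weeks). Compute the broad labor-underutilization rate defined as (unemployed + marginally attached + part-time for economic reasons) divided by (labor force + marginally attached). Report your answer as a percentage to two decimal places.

Labor force = 116,600 + 4,911 = 121,511.
Numerator = 4,911 + 1,459 + 2,687 = 9,057.
Denominator = 121,511 + 1,459 = 122,970.
Broad rate = 9,057 / 122,970 = 7.37%.

Broad underutilization rate ≈ 7.37%.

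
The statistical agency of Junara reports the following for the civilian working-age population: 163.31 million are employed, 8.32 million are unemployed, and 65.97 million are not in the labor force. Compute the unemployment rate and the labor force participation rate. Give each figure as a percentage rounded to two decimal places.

Unemployment rate ≈ 4.85%; labor force participation rate ≈ 72.23%.

Labor force = employed + unemployed = 163.31 + 8.32 = 171.63 million.
Working-age population = 171.63 + 65.97 = 237.60 million.
Unemployment rate = 8.32 / 171.63 = 4.85%.
Labor force participation rate = 171.63 / 237.60 = 72.23%.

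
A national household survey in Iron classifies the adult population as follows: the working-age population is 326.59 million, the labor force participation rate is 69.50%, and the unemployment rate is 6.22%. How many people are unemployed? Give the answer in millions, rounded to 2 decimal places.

Labor force = 0.6950 × 326.59 = 226.98 million.
Unemployed = 0.0622 × 226.98 ≈ 14.12 million.

About 14.12 million are unemployed.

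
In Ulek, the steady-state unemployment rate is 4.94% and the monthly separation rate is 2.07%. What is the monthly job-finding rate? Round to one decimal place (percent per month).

From u* = s/(s+f): f = s·(1−u)/u.
f = 2.07 × (1 − 0.0494) / 0.0494 = 1.9677 / 0.0494 ≈ 39.8% per month.

Job-finding rate ≈ 39.8% per month.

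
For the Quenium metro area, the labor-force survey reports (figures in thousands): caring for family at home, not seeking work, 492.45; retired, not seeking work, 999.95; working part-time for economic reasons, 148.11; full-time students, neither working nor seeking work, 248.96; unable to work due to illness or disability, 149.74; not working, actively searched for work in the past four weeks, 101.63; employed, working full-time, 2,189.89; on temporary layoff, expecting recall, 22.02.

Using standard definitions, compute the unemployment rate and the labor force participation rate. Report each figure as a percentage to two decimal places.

Employed = 148.11 + 2,189.89 = 2,338.00 thousand (anyone who worked, including part-time for economic reasons, counts as employed).
Unemployed = 101.63 + 22.02 = 123.65 thousand (jobless and actively searching, or on temporary layoff).
Labor force = 2,338.00 + 123.65 = 2,461.65 thousand.
Not in labor force = 492.45 + 999.95 + 248.96 + 149.74 = 1,891.10 thousand (those not working and not actively searching are outside the labor force).
Civilian working-age population = 2,461.65 + 1,891.10 = 4,352.75 thousand.
Unemployment rate = 123.65 / 2,461.65 = 5.02%.
Labor force participation rate = 2,461.65 / 4,352.75 = 56.55%.

Unemployment rate ≈ 5.02%; labor force participation rate ≈ 56.55%.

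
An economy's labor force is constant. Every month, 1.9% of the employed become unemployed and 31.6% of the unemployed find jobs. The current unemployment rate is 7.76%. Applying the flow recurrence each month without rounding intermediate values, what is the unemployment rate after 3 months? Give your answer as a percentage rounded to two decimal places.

Unemployment rate after three months ≈ 6.29%.

With a fixed labor force, u_{t+1} = u_t + s·(1−u_t) − f·u_t = u_t·(1−s−f) + s.
Here 1−s−f = 0.665 and s = 0.019.
u_1 = 0.077600 × 0.665 + 0.019 = 0.070604.
u_2 = 0.070604 × 0.665 + 0.019 = 0.065952.
u_3 = 0.065952 × 0.665 + 0.019 = 0.062858.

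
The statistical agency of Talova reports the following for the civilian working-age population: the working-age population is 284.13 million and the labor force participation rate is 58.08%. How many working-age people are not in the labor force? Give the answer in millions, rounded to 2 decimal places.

Share not in the labor force = 1 − 0.5808 = 0.4192.
Not in labor force = 0.4192 × 284.13 ≈ 119.11 million.

About 119.11 million are not in the labor force.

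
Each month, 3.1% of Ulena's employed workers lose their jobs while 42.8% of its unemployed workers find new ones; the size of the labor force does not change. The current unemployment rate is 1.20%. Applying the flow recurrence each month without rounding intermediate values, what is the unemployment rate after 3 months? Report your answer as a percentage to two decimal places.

Unemployment rate after three months ≈ 5.87%.

With a fixed labor force, u_{t+1} = u_t + s·(1−u_t) − f·u_t = u_t·(1−s−f) + s.
Here 1−s−f = 0.541 and s = 0.031.
u_1 = 0.012000 × 0.541 + 0.031 = 0.037492.
u_2 = 0.037492 × 0.541 + 0.031 = 0.051283.
u_3 = 0.051283 × 0.541 + 0.031 = 0.058744.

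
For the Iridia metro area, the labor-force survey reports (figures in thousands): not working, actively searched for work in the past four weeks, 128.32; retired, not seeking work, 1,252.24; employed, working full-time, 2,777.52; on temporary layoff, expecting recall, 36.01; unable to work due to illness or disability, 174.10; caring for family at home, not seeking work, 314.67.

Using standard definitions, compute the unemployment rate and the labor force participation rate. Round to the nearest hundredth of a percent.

Unemployment rate ≈ 5.59%; labor force participation rate ≈ 62.82%.

Employed = 2,777.52 thousand.
Unemployed = 128.32 + 36.01 = 164.33 thousand (jobless and actively searching, or on temporary layoff).
Labor force = 2,777.52 + 164.33 = 2,941.85 thousand.
Not in labor force = 1,252.24 + 174.10 + 314.67 = 1,741.01 thousand (those not working and not actively searching are outside the labor force).
Civilian working-age population = 2,941.85 + 1,741.01 = 4,682.86 thousand.
Unemployment rate = 164.33 / 2,941.85 = 5.59%.
Labor force participation rate = 2,941.85 / 4,682.86 = 62.82%.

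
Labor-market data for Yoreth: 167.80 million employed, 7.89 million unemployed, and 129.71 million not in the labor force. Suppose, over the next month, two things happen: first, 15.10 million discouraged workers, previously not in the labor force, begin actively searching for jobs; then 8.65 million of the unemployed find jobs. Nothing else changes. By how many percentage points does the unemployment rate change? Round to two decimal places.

Initially, labor force = 167.80 + 7.89 = 175.69 million, so u = 7.89/175.69 = 4.49%.
After the first change, unemployed and labor force both rise by 15.10 → E = 167.80, U = 22.99, labor force = 190.79 million.
After the second change, unemployed falls and employed rises by 8.65; labor force unchanged → E = 176.45, U = 14.34, labor force = 190.79 million.
New unemployment rate = 14.34 / 190.79 = 7.52%.
Change = 7.52% − 4.49% = +3.03 percentage points.

The unemployment rate changes by +3.03 percentage points.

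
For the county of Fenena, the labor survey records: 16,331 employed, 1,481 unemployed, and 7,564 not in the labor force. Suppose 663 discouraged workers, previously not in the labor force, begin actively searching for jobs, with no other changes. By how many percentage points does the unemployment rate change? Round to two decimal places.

The unemployment rate changes by +3.29 percentage points.

Initially, labor force = 16,331 + 1,481 = 17,812, so u = 1,481/17,812 = 8.31%.
After the change, unemployed and labor force both rise by 663 → E = 16,331, U = 2,144, labor force = 18,475.
New unemployment rate = 2,144 / 18,475 = 11.60%.
Change = 11.60% − 8.31% = +3.29 percentage points.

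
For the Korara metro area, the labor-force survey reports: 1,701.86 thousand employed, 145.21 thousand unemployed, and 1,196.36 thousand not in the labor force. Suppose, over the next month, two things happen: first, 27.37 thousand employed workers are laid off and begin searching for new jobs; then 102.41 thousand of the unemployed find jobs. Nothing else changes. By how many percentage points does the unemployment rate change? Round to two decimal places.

Initially, labor force = 1,701.86 + 145.21 = 1,847.07 thousand, so u = 145.21/1,847.07 = 7.86%.
After the first change, employed falls and unemployed rises by 27.37; labor force unchanged → E = 1,674.49, U = 172.58, labor force = 1,847.07 thousand.
After the second change, unemployed falls and employed rises by 102.41; labor force unchanged → E = 1,776.90, U = 70.17, labor force = 1,847.07 thousand.
New unemployment rate = 70.17 / 1,847.07 = 3.80%.
Change = 3.80% − 7.86% = −4.06 percentage points.

The unemployment rate changes by −4.06 percentage points.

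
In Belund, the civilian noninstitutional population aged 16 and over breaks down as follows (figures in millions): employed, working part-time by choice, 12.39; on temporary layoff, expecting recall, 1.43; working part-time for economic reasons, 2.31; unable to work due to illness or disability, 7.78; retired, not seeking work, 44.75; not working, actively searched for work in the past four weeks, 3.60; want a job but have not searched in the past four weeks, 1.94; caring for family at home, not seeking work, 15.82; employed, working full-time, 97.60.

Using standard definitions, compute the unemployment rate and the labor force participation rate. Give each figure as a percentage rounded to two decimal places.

Unemployment rate ≈ 4.29%; labor force participation rate ≈ 62.54%.

Employed = 12.39 + 2.31 + 97.60 = 112.30 million (anyone who worked, including part-time for economic reasons, counts as employed).
Unemployed = 1.43 + 3.60 = 5.03 million (jobless and actively searching, or on temporary layoff).
Labor force = 112.30 + 5.03 = 117.33 million.
Not in labor force = 7.78 + 44.75 + 1.94 + 15.82 = 70.29 million (those not working and not actively searching are outside the labor force — including those who want a job but have given up searching).
Civilian working-age population = 117.33 + 70.29 = 187.62 million.
Unemployment rate = 5.03 / 117.33 = 4.29%.
Labor force participation rate = 117.33 / 187.62 = 62.54%.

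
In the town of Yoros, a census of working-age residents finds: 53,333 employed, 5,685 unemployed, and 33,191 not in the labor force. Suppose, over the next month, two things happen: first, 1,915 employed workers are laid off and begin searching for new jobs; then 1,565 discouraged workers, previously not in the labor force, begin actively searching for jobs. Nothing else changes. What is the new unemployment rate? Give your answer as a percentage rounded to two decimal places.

New unemployment rate ≈ 15.13%.

Initially, labor force = 53,333 + 5,685 = 59,018, so u = 5,685/59,018 = 9.63%.
After the first change, employed falls and unemployed rises by 1,915; labor force unchanged → E = 51,418, U = 7,600, labor force = 59,018.
After the second change, unemployed and labor force both rise by 1,565 → E = 51,418, U = 9,165, labor force = 60,583.
New unemployment rate = 9,165 / 60,583 = 15.13%.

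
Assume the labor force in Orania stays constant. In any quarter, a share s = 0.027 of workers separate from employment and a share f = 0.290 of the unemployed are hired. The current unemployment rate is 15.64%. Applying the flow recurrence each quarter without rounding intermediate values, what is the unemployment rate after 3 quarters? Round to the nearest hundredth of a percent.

With a fixed labor force, u_{t+1} = u_t + s·(1−u_t) − f·u_t = u_t·(1−s−f) + s.
Here 1−s−f = 0.683 and s = 0.027.
u_1 = 0.156400 × 0.683 + 0.027 = 0.133821.
u_2 = 0.133821 × 0.683 + 0.027 = 0.118400.
u_3 = 0.118400 × 0.683 + 0.027 = 0.107867.

Unemployment rate after three quarters ≈ 10.79%.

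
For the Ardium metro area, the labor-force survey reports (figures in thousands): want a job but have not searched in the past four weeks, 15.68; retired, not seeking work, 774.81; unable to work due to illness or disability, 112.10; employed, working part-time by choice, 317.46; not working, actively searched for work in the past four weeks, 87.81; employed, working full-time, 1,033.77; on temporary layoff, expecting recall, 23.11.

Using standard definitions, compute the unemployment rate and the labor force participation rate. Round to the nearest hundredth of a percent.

Employed = 317.46 + 1,033.77 = 1,351.23 thousand.
Unemployed = 87.81 + 23.11 = 110.92 thousand (jobless and actively searching, or on temporary layoff).
Labor force = 1,351.23 + 110.92 = 1,462.15 thousand.
Not in labor force = 15.68 + 774.81 + 112.10 = 902.59 thousand (those not working and not actively searching are outside the labor force — including those who want a job but have given up searching).
Civilian working-age population = 1,462.15 + 902.59 = 2,364.74 thousand.
Unemployment rate = 110.92 / 1,462.15 = 7.59%.
Labor force participation rate = 1,462.15 / 2,364.74 = 61.83%.

Unemployment rate ≈ 7.59%; labor force participation rate ≈ 61.83%.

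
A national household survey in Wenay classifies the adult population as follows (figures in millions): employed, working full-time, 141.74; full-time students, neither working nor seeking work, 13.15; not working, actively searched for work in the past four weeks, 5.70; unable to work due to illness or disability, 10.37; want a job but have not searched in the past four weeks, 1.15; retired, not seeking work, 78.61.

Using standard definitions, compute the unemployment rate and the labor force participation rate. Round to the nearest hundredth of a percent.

Unemployment rate ≈ 3.87%; labor force participation rate ≈ 58.81%.

Employed = 141.74 million.
Unemployed = 5.70 million.
Labor force = 141.74 + 5.70 = 147.44 million.
Not in labor force = 13.15 + 10.37 + 1.15 + 78.61 = 103.28 million (those not working and not actively searching are outside the labor force — including those who want a job but have given up searching).
Civilian working-age population = 147.44 + 103.28 = 250.72 million.
Unemployment rate = 5.70 / 147.44 = 3.87%.
Labor force participation rate = 147.44 / 250.72 = 58.81%.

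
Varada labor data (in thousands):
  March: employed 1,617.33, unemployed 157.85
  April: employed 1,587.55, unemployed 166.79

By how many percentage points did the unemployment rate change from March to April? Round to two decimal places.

March: labor force = 1,617.33 + 157.85 = 1,775.18; u = 157.85/1,775.18 = 8.89%.
April: labor force = 1,587.55 + 166.79 = 1,754.34; u = 166.79/1,754.34 = 9.51%.
Change = 9.51% − 8.89% = +0.62 pp.

The unemployment rate changed by +0.62 percentage points.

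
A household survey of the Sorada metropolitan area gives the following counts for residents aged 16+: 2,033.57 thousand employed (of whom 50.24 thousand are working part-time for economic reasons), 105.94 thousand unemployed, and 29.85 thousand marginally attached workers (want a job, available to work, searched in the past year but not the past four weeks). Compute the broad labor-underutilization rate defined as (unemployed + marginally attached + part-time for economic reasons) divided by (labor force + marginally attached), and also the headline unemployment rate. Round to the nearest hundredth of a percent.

Labor force = 2,033.57 + 105.94 = 2,139.51 thousand.
Numerator = 105.94 + 29.85 + 50.24 = 186.03 thousand.
Denominator = 2,139.51 + 29.85 = 2,169.36 thousand.
Broad rate = 186.03 / 2,169.36 = 8.58%.
Headline unemployment rate = 105.94 / 2,139.51 = 4.95%.

Broad underutilization rate ≈ 8.58%; headline unemployment rate ≈ 4.95%.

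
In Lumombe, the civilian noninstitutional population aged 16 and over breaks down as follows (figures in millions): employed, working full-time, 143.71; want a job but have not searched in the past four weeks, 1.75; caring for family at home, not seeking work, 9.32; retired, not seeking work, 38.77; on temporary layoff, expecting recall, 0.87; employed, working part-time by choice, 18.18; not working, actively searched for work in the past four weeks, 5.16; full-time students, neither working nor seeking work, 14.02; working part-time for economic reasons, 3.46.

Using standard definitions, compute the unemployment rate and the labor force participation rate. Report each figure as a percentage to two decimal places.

Employed = 143.71 + 18.18 + 3.46 = 165.35 million (anyone who worked, including part-time for economic reasons, counts as employed).
Unemployed = 0.87 + 5.16 = 6.03 million (jobless and actively searching, or on temporary layoff).
Labor force = 165.35 + 6.03 = 171.38 million.
Not in labor force = 1.75 + 9.32 + 38.77 + 14.02 = 63.86 million (those not working and not actively searching are outside the labor force — including those who want a job but have given up searching).
Civilian working-age population = 171.38 + 63.86 = 235.24 million.
Unemployment rate = 6.03 / 171.38 = 3.52%.
Labor force participation rate = 171.38 / 235.24 = 72.85%.

Unemployment rate ≈ 3.52%; labor force participation rate ≈ 72.85%.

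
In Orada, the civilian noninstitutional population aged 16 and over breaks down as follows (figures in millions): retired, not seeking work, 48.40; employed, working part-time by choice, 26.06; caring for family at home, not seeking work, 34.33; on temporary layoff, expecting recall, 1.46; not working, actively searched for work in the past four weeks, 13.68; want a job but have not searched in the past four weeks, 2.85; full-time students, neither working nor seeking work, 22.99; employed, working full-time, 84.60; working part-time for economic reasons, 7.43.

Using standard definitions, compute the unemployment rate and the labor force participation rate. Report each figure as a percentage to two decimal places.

Unemployment rate ≈ 11.36%; labor force participation rate ≈ 55.10%.

Employed = 26.06 + 84.60 + 7.43 = 118.09 million (anyone who worked, including part-time for economic reasons, counts as employed).
Unemployed = 1.46 + 13.68 = 15.14 million (jobless and actively searching, or on temporary layoff).
Labor force = 118.09 + 15.14 = 133.23 million.
Not in labor force = 48.40 + 34.33 + 2.85 + 22.99 = 108.57 million (those not working and not actively searching are outside the labor force — including those who want a job but have given up searching).
Civilian working-age population = 133.23 + 108.57 = 241.80 million.
Unemployment rate = 15.14 / 133.23 = 11.36%.
Labor force participation rate = 133.23 / 241.80 = 55.10%.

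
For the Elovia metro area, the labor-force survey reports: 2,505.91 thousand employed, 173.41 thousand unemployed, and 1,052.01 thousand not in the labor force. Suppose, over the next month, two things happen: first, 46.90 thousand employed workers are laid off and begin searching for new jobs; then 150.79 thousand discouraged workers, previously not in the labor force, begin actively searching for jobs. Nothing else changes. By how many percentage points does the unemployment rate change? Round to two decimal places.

Initially, labor force = 2,505.91 + 173.41 = 2,679.32 thousand, so u = 173.41/2,679.32 = 6.47%.
After the first change, employed falls and unemployed rises by 46.90; labor force unchanged → E = 2,459.01, U = 220.31, labor force = 2,679.32 thousand.
After the second change, unemployed and labor force both rise by 150.79 → E = 2,459.01, U = 371.10, labor force = 2,830.11 thousand.
New unemployment rate = 371.10 / 2,830.11 = 13.11%.
Change = 13.11% − 6.47% = +6.64 percentage points.

The unemployment rate changes by +6.64 percentage points.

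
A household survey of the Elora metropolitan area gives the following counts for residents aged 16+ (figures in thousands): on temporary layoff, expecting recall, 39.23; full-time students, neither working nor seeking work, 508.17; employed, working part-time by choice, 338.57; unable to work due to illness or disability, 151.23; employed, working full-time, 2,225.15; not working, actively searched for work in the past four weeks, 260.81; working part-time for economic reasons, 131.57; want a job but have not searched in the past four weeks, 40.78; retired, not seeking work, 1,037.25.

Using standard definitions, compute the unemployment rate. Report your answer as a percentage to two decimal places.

Employed = 338.57 + 2,225.15 + 131.57 = 2,695.29 thousand (anyone who worked, including part-time for economic reasons, counts as employed).
Unemployed = 39.23 + 260.81 = 300.04 thousand (jobless and actively searching, or on temporary layoff).
Labor force = 2,695.29 + 300.04 = 2,995.33 thousand.
Unemployment rate = 300.04 / 2,995.33 = 10.02%.

Unemployment rate ≈ 10.02%.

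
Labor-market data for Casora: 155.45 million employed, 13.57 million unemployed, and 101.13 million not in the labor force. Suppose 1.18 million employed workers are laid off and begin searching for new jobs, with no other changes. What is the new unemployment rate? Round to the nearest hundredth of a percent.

Initially, labor force = 155.45 + 13.57 = 169.02 million, so u = 13.57/169.02 = 8.03%.
After the change, employed falls and unemployed rises by 1.18; labor force unchanged → E = 154.27, U = 14.75, labor force = 169.02 million.
New unemployment rate = 14.75 / 169.02 = 8.73%.

New unemployment rate ≈ 8.73%.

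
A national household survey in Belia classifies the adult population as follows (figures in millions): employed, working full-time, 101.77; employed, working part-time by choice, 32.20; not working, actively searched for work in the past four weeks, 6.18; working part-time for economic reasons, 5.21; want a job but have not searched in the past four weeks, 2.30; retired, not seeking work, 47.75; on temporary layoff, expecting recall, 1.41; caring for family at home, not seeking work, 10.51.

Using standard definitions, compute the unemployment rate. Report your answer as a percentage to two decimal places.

Employed = 101.77 + 32.20 + 5.21 = 139.18 million (anyone who worked, including part-time for economic reasons, counts as employed).
Unemployed = 6.18 + 1.41 = 7.59 million (jobless and actively searching, or on temporary layoff).
Labor force = 139.18 + 7.59 = 146.77 million.
Unemployment rate = 7.59 / 146.77 = 5.17%.

Unemployment rate ≈ 5.17%.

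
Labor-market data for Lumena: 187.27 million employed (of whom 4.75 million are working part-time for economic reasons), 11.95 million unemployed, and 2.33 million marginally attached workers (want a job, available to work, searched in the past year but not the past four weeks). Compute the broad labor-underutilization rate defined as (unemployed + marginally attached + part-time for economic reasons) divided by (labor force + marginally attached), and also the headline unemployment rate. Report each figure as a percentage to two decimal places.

Broad underutilization rate ≈ 9.44%; headline unemployment rate ≈ 6.00%.

Labor force = 187.27 + 11.95 = 199.22 million.
Numerator = 11.95 + 2.33 + 4.75 = 19.03 million.
Denominator = 199.22 + 2.33 = 201.55 million.
Broad rate = 19.03 / 201.55 = 9.44%.
Headline unemployment rate = 11.95 / 199.22 = 6.00%.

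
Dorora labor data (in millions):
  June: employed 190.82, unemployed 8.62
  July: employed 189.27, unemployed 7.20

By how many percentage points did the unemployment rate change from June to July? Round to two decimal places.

June: labor force = 190.82 + 8.62 = 199.44; u = 8.62/199.44 = 4.32%.
July: labor force = 189.27 + 7.20 = 196.47; u = 7.20/196.47 = 3.66%.
Change = 3.66% − 4.32% = −0.66 pp.

The unemployment rate changed by −0.66 percentage points.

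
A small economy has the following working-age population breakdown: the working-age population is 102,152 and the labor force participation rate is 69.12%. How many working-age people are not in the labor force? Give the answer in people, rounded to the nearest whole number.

About 31,545 are not in the labor force.

Share not in the labor force = 1 − 0.6912 = 0.3088.
Not in labor force = 0.3088 × 102,152 ≈ 31,545.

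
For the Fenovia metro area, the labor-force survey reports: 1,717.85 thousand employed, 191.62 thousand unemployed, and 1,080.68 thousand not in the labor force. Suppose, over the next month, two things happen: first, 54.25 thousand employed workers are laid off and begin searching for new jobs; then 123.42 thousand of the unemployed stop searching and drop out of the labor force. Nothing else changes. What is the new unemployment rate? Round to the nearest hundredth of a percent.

Initially, labor force = 1,717.85 + 191.62 = 1,909.47 thousand, so u = 191.62/1,909.47 = 10.04%.
After the first change, employed falls and unemployed rises by 54.25; labor force unchanged → E = 1,663.60, U = 245.87, labor force = 1,909.47 thousand.
After the second change, unemployed and labor force both fall by 123.42 → E = 1,663.60, U = 122.45, labor force = 1,786.05 thousand.
New unemployment rate = 122.45 / 1,786.05 = 6.86%.

New unemployment rate ≈ 6.86%.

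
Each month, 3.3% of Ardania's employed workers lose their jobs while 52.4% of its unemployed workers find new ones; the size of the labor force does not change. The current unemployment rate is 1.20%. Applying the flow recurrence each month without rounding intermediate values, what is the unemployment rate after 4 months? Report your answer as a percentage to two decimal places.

Unemployment rate after four months ≈ 5.74%.

With a fixed labor force, u_{t+1} = u_t + s·(1−u_t) − f·u_t = u_t·(1−s−f) + s.
Here 1−s−f = 0.443 and s = 0.033.
u_1 = 0.012000 × 0.443 + 0.033 = 0.038316.
u_2 = 0.038316 × 0.443 + 0.033 = 0.049974.
u_3 = 0.049974 × 0.443 + 0.033 = 0.055138.
u_4 = 0.055138 × 0.443 + 0.033 = 0.057426.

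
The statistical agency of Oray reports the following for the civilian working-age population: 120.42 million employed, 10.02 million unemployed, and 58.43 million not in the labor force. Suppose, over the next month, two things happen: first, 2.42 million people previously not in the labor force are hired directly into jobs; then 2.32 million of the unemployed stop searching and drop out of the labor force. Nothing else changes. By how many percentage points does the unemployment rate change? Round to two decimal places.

Initially, labor force = 120.42 + 10.02 = 130.44 million, so u = 10.02/130.44 = 7.68%.
After the first change, employed and labor force both rise by 2.42; unemployed unchanged → E = 122.84, U = 10.02, labor force = 132.86 million.
After the second change, unemployed and labor force both fall by 2.32 → E = 122.84, U = 7.70, labor force = 130.54 million.
New unemployment rate = 7.70 / 130.54 = 5.90%.
Change = 5.90% − 7.68% = −1.78 percentage points.

The unemployment rate changes by −1.78 percentage points.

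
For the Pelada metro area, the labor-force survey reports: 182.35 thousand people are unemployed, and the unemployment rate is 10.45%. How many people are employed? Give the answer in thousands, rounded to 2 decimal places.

Labor force = U / u = 182.35 / 0.1045 ≈ 1,744.98 thousand.
Employed = labor force − unemployed = 1,744.98 − 182.35 = 1,562.63 thousand.

About 1,562.63 thousand are employed.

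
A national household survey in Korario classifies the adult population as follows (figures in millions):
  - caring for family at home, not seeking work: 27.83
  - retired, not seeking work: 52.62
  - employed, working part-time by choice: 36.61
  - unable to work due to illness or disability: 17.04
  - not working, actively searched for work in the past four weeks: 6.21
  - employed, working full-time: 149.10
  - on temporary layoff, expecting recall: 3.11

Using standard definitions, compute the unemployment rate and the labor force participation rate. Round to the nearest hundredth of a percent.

Unemployment rate ≈ 4.78%; labor force participation rate ≈ 66.67%.

Employed = 36.61 + 149.10 = 185.71 million.
Unemployed = 6.21 + 3.11 = 9.32 million (jobless and actively searching, or on temporary layoff).
Labor force = 185.71 + 9.32 = 195.03 million.
Not in labor force = 27.83 + 52.62 + 17.04 = 97.49 million (those not working and not actively searching are outside the labor force).
Civilian working-age population = 195.03 + 97.49 = 292.52 million.
Unemployment rate = 9.32 / 195.03 = 4.78%.
Labor force participation rate = 195.03 / 292.52 = 66.67%.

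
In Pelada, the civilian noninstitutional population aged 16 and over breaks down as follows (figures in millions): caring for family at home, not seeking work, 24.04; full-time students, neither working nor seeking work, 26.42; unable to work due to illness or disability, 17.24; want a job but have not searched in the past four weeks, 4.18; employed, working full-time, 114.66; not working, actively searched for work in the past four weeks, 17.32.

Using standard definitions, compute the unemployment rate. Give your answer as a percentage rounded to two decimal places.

Unemployment rate ≈ 13.12%.

Employed = 114.66 million.
Unemployed = 17.32 million.
Labor force = 114.66 + 17.32 = 131.98 million.
Unemployment rate = 17.32 / 131.98 = 13.12%.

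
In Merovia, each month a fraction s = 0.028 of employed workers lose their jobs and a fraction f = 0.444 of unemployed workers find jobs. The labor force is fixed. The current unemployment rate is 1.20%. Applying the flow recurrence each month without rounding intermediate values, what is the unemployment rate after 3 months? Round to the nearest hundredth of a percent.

Unemployment rate after three months ≈ 5.24%.

With a fixed labor force, u_{t+1} = u_t + s·(1−u_t) − f·u_t = u_t·(1−s−f) + s.
Here 1−s−f = 0.528 and s = 0.028.
u_1 = 0.012000 × 0.528 + 0.028 = 0.034336.
u_2 = 0.034336 × 0.528 + 0.028 = 0.046129.
u_3 = 0.046129 × 0.528 + 0.028 = 0.052356.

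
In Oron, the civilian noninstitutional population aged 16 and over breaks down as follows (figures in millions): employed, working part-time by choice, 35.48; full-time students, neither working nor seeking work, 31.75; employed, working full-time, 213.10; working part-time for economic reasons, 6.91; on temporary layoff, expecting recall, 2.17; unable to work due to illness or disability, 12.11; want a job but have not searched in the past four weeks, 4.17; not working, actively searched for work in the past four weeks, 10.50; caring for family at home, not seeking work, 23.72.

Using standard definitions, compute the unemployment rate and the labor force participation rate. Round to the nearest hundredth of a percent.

Employed = 35.48 + 213.10 + 6.91 = 255.49 million (anyone who worked, including part-time for economic reasons, counts as employed).
Unemployed = 2.17 + 10.50 = 12.67 million (jobless and actively searching, or on temporary layoff).
Labor force = 255.49 + 12.67 = 268.16 million.
Not in labor force = 31.75 + 12.11 + 4.17 + 23.72 = 71.75 million (those not working and not actively searching are outside the labor force — including those who want a job but have given up searching).
Civilian working-age population = 268.16 + 71.75 = 339.91 million.
Unemployment rate = 12.67 / 268.16 = 4.72%.
Labor force participation rate = 268.16 / 339.91 = 78.89%.

Unemployment rate ≈ 4.72%; labor force participation rate ≈ 78.89%.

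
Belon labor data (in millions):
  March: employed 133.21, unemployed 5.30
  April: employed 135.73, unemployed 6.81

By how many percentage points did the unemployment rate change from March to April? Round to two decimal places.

The unemployment rate changed by +0.95 percentage points.

March: labor force = 133.21 + 5.30 = 138.51; u = 5.30/138.51 = 3.83%.
April: labor force = 135.73 + 6.81 = 142.54; u = 6.81/142.54 = 4.78%.
Change = 4.78% − 3.83% = +0.95 pp.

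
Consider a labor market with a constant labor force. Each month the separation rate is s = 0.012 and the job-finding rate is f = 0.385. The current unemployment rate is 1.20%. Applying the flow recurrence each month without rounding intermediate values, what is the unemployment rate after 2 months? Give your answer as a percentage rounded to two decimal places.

With a fixed labor force, u_{t+1} = u_t + s·(1−u_t) − f·u_t = u_t·(1−s−f) + s.
Here 1−s−f = 0.603 and s = 0.012.
u_1 = 0.012000 × 0.603 + 0.012 = 0.019236.
u_2 = 0.019236 × 0.603 + 0.012 = 0.023599.

Unemployment rate after two months ≈ 2.36%.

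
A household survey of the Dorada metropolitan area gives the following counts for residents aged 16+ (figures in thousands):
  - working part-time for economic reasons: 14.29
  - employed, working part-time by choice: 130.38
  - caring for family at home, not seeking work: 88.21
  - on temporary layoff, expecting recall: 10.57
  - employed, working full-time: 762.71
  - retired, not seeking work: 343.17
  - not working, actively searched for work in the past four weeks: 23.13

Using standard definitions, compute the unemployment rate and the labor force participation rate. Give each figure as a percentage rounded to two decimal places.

Employed = 14.29 + 130.38 + 762.71 = 907.38 thousand (anyone who worked, including part-time for economic reasons, counts as employed).
Unemployed = 10.57 + 23.13 = 33.70 thousand (jobless and actively searching, or on temporary layoff).
Labor force = 907.38 + 33.70 = 941.08 thousand.
Not in labor force = 88.21 + 343.17 = 431.38 thousand (those not working and not actively searching are outside the labor force).
Civilian working-age population = 941.08 + 431.38 = 1,372.46 thousand.
Unemployment rate = 33.70 / 941.08 = 3.58%.
Labor force participation rate = 941.08 / 1,372.46 = 68.57%.

Unemployment rate ≈ 3.58%; labor force participation rate ≈ 68.57%.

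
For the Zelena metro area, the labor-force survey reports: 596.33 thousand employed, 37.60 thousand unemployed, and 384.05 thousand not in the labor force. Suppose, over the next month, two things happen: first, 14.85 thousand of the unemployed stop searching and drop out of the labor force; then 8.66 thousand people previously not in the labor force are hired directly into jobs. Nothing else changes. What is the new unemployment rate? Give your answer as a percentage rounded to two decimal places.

New unemployment rate ≈ 3.62%.

Initially, labor force = 596.33 + 37.60 = 633.93 thousand, so u = 37.60/633.93 = 5.93%.
After the first change, unemployed and labor force both fall by 14.85 → E = 596.33, U = 22.75, labor force = 619.08 thousand.
After the second change, employed and labor force both rise by 8.66; unemployed unchanged → E = 604.99, U = 22.75, labor force = 627.74 thousand.
New unemployment rate = 22.75 / 627.74 = 3.62%.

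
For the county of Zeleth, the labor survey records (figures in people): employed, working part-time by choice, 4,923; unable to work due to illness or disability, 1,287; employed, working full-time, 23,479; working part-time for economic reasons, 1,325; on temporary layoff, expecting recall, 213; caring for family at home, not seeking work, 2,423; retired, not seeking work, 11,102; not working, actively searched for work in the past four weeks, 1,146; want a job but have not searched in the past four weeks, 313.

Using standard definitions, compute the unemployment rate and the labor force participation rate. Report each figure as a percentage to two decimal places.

Employed = 4,923 + 23,479 + 1,325 = 29,727 (anyone who worked, including part-time for economic reasons, counts as employed).
Unemployed = 213 + 1,146 = 1,359 (jobless and actively searching, or on temporary layoff).
Labor force = 29,727 + 1,359 = 31,086.
Not in labor force = 1,287 + 2,423 + 11,102 + 313 = 15,125 (those not working and not actively searching are outside the labor force — including those who want a job but have given up searching).
Civilian working-age population = 31,086 + 15,125 = 46,211.
Unemployment rate = 1,359 / 31,086 = 4.37%.
Labor force participation rate = 31,086 / 46,211 = 67.27%.

Unemployment rate ≈ 4.37%; labor force participation rate ≈ 67.27%.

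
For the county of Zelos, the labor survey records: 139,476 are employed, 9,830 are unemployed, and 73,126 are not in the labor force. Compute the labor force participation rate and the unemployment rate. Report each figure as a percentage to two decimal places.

Labor force = employed + unemployed = 139,476 + 9,830 = 149,306.
Working-age population = 149,306 + 73,126 = 222,432.
Unemployment rate = 9,830 / 149,306 = 6.58%.
Labor force participation rate = 149,306 / 222,432 = 67.12%.

Labor force participation rate ≈ 67.12%; unemployment rate ≈ 6.58%.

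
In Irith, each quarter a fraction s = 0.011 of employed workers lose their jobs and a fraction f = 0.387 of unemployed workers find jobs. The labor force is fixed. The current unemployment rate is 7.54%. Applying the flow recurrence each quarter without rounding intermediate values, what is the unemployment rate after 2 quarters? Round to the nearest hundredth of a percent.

Unemployment rate after two quarters ≈ 4.49%.

With a fixed labor force, u_{t+1} = u_t + s·(1−u_t) − f·u_t = u_t·(1−s−f) + s.
Here 1−s−f = 0.602 and s = 0.011.
u_1 = 0.075400 × 0.602 + 0.011 = 0.056391.
u_2 = 0.056391 × 0.602 + 0.011 = 0.044947.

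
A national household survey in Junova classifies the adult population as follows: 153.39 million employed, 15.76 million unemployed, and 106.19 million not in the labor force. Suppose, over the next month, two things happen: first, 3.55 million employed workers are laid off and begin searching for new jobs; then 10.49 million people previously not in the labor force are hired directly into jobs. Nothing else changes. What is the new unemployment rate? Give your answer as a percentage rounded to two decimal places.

Initially, labor force = 153.39 + 15.76 = 169.15 million, so u = 15.76/169.15 = 9.32%.
After the first change, employed falls and unemployed rises by 3.55; labor force unchanged → E = 149.84, U = 19.31, labor force = 169.15 million.
After the second change, employed and labor force both rise by 10.49; unemployed unchanged → E = 160.33, U = 19.31, labor force = 179.64 million.
New unemployment rate = 19.31 / 179.64 = 10.75%.

New unemployment rate ≈ 10.75%.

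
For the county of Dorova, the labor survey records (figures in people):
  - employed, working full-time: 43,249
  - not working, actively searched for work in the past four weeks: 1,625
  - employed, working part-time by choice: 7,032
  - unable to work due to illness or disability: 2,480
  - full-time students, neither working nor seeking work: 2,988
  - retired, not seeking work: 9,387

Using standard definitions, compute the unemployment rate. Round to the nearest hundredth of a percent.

Employed = 43,249 + 7,032 = 50,281.
Unemployed = 1,625.
Labor force = 50,281 + 1,625 = 51,906.
Unemployment rate = 1,625 / 51,906 = 3.13%.

Unemployment rate ≈ 3.13%.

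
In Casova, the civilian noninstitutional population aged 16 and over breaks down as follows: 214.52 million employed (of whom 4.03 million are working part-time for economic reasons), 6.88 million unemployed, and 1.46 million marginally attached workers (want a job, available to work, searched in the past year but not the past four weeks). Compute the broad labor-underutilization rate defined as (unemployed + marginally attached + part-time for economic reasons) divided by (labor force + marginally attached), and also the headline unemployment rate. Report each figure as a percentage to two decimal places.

Broad underutilization rate ≈ 5.55%; headline unemployment rate ≈ 3.11%.

Labor force = 214.52 + 6.88 = 221.40 million.
Numerator = 6.88 + 1.46 + 4.03 = 12.37 million.
Denominator = 221.40 + 1.46 = 222.86 million.
Broad rate = 12.37 / 222.86 = 5.55%.
Headline unemployment rate = 6.88 / 221.40 = 3.11%.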